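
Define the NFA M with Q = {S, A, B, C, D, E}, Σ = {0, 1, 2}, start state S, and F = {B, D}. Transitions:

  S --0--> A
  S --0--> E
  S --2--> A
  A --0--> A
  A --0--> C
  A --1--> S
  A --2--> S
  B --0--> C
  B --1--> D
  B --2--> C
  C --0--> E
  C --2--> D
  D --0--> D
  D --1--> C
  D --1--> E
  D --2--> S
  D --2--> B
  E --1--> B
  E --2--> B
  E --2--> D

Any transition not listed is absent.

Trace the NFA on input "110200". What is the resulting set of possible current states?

∅

Start in {S}.
Read '1': {S} → ∅.
The set is empty and remains empty for the remaining 5 symbols.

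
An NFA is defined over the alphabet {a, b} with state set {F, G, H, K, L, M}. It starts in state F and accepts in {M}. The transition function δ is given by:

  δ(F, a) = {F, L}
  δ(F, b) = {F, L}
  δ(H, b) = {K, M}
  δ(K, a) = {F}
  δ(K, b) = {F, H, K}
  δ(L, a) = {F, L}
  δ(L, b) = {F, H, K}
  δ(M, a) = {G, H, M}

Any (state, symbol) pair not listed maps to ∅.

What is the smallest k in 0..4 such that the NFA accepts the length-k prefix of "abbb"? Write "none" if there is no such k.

3

Start in {F}.
Read 'a': {F} → {F, L}.
Read 'b': {F, L} → {F, H, K, L}.
Read 'b': {F, H, K, L} → {F, H, K, L, M}.
None of the earlier sets intersect F, but {F, H, K, L, M} does.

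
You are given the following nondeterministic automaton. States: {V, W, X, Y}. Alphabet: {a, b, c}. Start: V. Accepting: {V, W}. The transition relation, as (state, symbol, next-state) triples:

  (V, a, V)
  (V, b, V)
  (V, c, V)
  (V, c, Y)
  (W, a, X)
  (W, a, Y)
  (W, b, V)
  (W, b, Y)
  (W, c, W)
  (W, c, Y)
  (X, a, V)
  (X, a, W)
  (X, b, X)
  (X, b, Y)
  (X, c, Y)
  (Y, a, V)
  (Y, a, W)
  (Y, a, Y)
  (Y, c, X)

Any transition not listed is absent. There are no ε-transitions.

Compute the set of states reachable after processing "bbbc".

{V, Y}

Start in {V}.
Read 'b': V→{V}; now {V}.
Read 'b': V→{V}; now {V}.
Read 'b': V→{V}; now {V}.
Read 'c': V→{V, Y}; now {V, Y}.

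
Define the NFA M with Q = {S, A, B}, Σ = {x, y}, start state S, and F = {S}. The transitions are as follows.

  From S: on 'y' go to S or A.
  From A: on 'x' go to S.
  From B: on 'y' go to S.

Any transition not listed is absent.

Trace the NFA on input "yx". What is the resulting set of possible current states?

Start in {S}.
Read 'y': {S} → {S, A}.
Read 'x': {S, A} → {S}.

{S}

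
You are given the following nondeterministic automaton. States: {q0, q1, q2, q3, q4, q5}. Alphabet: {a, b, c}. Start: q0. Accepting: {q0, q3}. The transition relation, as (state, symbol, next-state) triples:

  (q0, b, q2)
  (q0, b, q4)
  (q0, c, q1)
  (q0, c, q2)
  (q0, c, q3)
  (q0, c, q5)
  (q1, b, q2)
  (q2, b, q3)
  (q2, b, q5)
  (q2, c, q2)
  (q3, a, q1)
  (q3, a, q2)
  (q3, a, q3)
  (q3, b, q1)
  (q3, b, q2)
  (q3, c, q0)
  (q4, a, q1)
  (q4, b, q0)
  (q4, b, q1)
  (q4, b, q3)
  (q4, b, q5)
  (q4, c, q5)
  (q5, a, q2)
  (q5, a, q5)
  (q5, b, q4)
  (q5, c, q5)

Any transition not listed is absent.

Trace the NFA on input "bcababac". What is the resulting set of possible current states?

{q0, q2, q5}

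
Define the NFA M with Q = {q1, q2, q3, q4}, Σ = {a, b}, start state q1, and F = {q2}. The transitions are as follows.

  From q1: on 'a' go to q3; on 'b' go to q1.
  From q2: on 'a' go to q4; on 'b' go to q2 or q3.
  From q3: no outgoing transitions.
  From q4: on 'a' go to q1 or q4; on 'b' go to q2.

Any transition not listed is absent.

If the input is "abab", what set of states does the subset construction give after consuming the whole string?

Start in {q1}.
Read 'a': {q1} → {q3}.
Read 'b': {q3} → ∅.
The set is empty and remains empty for the remaining 2 symbols.

∅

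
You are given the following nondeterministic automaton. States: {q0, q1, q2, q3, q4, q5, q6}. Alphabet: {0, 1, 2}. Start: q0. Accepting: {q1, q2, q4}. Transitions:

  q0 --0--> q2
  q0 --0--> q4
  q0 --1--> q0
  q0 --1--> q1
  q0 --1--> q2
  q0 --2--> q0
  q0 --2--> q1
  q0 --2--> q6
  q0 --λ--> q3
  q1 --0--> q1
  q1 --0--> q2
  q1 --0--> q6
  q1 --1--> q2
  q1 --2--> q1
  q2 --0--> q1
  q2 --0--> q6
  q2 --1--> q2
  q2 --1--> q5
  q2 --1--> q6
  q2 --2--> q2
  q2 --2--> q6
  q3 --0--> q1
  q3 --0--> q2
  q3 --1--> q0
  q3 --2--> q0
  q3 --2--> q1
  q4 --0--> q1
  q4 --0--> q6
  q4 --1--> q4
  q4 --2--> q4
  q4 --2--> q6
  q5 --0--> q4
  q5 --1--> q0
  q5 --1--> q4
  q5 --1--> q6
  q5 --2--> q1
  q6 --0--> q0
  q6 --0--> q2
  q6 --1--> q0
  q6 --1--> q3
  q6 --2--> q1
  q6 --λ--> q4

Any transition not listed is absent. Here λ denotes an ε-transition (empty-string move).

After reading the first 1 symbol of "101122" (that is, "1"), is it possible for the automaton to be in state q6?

Start: ε-closure({q0}) = {q0, q3}.
Read '1': {q0, q3} → {q0, q1, q2, q3}.
State q6 is not in {q0, q1, q2, q3}.

No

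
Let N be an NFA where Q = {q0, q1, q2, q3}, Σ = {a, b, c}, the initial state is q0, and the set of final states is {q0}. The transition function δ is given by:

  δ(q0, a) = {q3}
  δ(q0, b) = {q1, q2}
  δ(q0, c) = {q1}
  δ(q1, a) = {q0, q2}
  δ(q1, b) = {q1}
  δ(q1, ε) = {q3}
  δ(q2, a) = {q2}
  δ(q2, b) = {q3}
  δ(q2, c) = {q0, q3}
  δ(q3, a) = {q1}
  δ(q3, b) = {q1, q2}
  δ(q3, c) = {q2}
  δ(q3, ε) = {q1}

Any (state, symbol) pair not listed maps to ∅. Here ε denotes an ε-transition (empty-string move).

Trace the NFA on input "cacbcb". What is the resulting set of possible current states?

{q1, q2, q3}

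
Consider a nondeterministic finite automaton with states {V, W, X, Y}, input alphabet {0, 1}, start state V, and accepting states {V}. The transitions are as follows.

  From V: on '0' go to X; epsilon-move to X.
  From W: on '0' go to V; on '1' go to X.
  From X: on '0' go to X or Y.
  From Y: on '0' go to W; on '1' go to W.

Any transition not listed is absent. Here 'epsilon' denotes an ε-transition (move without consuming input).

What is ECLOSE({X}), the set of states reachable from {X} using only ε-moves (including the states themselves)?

Begin with {X}.
No ε-moves leave this set, so the closure equals the set itself.

{X}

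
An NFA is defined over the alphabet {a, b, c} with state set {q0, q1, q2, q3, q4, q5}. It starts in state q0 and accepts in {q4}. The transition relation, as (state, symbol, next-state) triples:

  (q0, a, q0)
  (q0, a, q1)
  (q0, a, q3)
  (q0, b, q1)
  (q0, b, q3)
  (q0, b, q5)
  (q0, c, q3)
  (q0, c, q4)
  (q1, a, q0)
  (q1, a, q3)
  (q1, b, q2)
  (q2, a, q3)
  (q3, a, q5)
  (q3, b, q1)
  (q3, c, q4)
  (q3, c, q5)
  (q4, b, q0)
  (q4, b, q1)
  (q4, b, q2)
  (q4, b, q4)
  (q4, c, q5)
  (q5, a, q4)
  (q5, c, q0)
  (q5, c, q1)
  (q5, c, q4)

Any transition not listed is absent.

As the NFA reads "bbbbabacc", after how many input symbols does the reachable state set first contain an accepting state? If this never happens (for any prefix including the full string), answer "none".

none

Start in {q0}.
Read 'b': q0→{q1, q3, q5}; now {q1, q3, q5}.
Read 'b': q1→{q2}, q3→{q1}, q5→∅; now {q1, q2}.
Read 'b': q1→{q2}, q2→∅; now {q2}.
Read 'b': q2→∅; now ∅.
The set is empty and remains empty for the remaining 5 symbols.
No reachable set along the way intersects F.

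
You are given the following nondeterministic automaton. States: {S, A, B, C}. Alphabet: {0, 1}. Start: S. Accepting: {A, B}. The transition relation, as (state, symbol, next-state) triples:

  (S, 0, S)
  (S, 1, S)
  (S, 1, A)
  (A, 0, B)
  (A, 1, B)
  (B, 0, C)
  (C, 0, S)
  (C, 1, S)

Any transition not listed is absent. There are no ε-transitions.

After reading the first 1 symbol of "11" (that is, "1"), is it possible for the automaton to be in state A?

Yes

Start in {S}.
Read '1': S→{S, A}; now {S, A}.
State A is in {S, A}.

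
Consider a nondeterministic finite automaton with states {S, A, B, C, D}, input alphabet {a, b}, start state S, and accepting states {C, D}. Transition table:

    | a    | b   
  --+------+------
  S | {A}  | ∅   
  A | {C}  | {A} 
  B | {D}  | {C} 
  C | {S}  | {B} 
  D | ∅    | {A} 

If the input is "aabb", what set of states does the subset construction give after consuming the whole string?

{C}

Start in {S}.
Read 'a': S→{A}; now {A}.
Read 'a': A→{C}; now {C}.
Read 'b': C→{B}; now {B}.
Read 'b': B→{C}; now {C}.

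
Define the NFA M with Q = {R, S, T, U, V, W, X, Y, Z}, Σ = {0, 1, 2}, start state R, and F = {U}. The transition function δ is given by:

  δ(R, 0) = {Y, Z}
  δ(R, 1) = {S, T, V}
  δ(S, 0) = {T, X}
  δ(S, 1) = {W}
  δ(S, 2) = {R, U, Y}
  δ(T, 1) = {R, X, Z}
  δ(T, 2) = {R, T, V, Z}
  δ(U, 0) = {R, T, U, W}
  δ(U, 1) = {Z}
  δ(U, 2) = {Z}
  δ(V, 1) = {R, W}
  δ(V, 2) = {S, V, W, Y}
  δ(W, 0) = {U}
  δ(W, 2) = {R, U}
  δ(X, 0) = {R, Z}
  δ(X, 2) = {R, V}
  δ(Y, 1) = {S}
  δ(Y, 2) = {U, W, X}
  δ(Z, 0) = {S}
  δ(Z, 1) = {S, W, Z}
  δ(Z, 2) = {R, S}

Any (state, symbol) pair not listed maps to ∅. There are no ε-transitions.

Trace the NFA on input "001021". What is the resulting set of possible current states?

Start in {R}.
Read '0': R→{Y, Z}; now {Y, Z}.
Read '0': Y→∅, Z→{S}; now {S}.
Read '1': S→{W}; now {W}.
Read '0': W→{U}; now {U}.
Read '2': U→{Z}; now {Z}.
Read '1': Z→{S, W, Z}; now {S, W, Z}.

{S, W, Z}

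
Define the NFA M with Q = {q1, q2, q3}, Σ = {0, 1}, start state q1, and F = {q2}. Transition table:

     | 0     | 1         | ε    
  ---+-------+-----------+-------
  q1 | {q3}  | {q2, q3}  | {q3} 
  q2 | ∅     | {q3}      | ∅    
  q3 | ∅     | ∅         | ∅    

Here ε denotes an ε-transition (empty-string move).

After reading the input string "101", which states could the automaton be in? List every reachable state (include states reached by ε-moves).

∅

Start: ε-closure({q1}) = {q1, q3}.
Read '1': {q1, q3} → {q2, q3}.
Read '0': {q2, q3} → ∅.
The set is empty and remains empty for the remaining 1 symbol.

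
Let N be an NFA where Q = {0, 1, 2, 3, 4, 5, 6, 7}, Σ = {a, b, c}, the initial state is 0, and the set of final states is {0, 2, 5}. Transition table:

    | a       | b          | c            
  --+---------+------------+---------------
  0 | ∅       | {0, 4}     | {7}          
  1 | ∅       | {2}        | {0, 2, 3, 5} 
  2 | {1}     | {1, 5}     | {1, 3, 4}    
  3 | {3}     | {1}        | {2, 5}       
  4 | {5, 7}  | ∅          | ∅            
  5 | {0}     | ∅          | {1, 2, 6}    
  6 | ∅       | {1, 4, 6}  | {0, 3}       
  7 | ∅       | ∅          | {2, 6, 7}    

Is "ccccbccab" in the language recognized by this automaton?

Yes

Start in {0}.
Read 'c': {0} → {7}.
Read 'c': {7} → {2, 6, 7}.
Read 'c': {2, 6, 7} → {0, 1, 2, 3, 4, 6, 7}.
Read 'c': {0, 1, 2, 3, 4, 6, 7} → {0, 1, 2, 3, 4, 5, 6, 7}.
Read 'b': {0, 1, 2, 3, 4, 5, 6, 7} → {0, 1, 2, 4, 5, 6}.
Read 'c': {0, 1, 2, 4, 5, 6} → {0, 1, 2, 3, 4, 5, 6, 7}.
Read 'c': {0, 1, 2, 3, 4, 5, 6, 7} → {0, 1, 2, 3, 4, 5, 6, 7}.
Read 'a': {0, 1, 2, 3, 4, 5, 6, 7} → {0, 1, 3, 5, 7}.
Read 'b': {0, 1, 3, 5, 7} → {0, 1, 2, 4}.
The final set {0, 1, 2, 4} contains the accepting states 0, 2.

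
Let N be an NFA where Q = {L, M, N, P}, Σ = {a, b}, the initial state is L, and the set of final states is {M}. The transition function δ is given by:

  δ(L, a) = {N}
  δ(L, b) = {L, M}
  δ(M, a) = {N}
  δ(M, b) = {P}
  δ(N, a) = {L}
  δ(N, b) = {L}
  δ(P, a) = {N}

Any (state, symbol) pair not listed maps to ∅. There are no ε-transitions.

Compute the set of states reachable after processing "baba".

{N}

Start in {L}.
Read 'b': {L} → {L, M}.
Read 'a': {L, M} → {N}.
Read 'b': {N} → {L}.
Read 'a': {L} → {N}.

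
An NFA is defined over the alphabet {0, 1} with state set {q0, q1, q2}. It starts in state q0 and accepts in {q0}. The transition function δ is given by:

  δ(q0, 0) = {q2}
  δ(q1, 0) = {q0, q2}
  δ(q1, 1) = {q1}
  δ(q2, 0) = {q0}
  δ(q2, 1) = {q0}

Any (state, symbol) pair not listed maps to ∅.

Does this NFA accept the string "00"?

Start in {q0}.
Read '0': q0→{q2}; now {q2}.
Read '0': q2→{q0}; now {q0}.
The final set {q0} contains the accepting state q0.

Yes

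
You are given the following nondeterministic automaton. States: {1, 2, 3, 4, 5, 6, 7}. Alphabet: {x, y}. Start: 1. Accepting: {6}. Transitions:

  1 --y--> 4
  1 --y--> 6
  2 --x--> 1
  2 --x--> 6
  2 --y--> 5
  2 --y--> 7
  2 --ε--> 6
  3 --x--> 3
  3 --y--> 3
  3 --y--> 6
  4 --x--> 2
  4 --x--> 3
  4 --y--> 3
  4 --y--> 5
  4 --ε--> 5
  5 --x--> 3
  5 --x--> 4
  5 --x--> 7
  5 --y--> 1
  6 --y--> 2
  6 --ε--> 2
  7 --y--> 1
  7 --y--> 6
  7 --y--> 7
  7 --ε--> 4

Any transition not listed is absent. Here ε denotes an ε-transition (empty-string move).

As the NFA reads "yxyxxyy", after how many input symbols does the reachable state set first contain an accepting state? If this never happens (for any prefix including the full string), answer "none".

1

Start in {1}.
Read 'y': 1→{4, 6}; union {4, 6}; ε-closure = {2, 4, 5, 6}.
None of the earlier sets intersect F, but {2, 4, 5, 6} does.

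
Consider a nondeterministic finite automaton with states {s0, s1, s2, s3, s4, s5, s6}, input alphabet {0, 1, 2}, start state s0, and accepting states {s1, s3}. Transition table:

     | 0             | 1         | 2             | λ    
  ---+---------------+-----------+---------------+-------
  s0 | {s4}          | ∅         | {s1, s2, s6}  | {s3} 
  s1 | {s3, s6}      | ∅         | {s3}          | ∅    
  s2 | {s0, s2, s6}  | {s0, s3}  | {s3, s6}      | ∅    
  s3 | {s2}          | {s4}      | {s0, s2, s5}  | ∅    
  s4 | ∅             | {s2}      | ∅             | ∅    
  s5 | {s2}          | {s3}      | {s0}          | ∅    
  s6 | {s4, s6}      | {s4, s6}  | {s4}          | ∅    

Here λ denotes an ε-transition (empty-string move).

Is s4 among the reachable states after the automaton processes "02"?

No

Start: ε-closure({s0}) = {s0, s3}.
Read '0': s0→{s4}, s3→{s2}; now {s2, s4}.
Read '2': s2→{s3, s6}, s4→∅; now {s3, s6}.
State s4 is not in {s3, s6}.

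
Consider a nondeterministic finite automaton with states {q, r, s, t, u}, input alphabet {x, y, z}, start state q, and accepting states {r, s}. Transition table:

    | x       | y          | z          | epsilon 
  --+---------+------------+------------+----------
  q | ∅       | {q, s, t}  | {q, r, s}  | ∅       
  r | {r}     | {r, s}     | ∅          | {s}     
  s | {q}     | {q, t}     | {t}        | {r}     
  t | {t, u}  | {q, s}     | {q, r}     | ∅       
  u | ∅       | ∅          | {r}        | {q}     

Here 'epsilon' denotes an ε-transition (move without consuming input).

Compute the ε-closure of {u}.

Begin with {u}.
ε-move u → q; add q.

{q, u}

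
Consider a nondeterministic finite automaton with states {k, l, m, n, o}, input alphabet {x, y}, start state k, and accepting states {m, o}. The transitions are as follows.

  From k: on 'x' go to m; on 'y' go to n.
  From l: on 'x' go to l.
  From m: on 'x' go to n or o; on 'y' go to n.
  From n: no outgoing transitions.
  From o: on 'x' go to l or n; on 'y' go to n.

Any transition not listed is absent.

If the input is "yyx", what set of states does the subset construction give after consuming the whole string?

∅

Start in {k}.
Read 'y': k→{n}; now {n}.
Read 'y': n→∅; now ∅.
The set is empty and remains empty for the remaining 1 symbol.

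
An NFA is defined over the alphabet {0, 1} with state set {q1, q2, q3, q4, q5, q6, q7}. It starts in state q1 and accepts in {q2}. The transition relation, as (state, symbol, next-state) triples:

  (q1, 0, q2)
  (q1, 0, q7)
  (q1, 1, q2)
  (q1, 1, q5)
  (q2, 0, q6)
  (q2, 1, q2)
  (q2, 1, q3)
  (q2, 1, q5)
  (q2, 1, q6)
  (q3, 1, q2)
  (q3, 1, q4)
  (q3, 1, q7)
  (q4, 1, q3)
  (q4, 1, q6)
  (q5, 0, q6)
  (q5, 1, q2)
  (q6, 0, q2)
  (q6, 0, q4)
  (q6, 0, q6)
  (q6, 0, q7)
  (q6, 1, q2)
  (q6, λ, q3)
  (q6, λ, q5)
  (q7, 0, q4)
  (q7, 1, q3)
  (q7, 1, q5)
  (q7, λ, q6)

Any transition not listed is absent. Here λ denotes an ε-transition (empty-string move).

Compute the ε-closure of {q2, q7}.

{q2, q3, q5, q6, q7}

Begin with {q2, q7}.
ε-move q7 → q6; add q6.
ε-move q6 → q3; add q3.
ε-move q6 → q5; add q5.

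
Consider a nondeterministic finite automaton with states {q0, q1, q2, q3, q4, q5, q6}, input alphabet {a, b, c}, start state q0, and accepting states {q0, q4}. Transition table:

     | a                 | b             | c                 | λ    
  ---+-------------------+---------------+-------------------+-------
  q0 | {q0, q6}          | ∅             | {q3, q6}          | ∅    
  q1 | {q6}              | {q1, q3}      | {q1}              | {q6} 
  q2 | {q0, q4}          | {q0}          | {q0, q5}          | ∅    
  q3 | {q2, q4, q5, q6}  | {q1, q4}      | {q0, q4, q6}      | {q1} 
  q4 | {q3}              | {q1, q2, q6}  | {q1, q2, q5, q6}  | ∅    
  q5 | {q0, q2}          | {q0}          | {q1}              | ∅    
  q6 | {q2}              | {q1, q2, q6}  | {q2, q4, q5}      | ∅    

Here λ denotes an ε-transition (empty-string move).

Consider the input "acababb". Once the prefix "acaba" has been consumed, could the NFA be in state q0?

Yes

Start in {q0}.
Read 'a': q0→{q0, q6}; now {q0, q6}.
Read 'c': q0→{q3, q6}, q6→{q2, q4, q5}; union {q2, q3, q4, q5, q6}; ε-closure = {q1, q2, q3, q4, q5, q6}.
Read 'a': q1→{q6}, q2→{q0, q4}, q3→{q2, q4, q5, q6}, q4→{q3}, q5→{q0, q2}, q6→{q2}; union {q0, q2, q3, q4, q5, q6}; ε-closure = {q0, q1, q2, q3, q4, q5, q6}.
Read 'b': q0→∅, q1→{q1, q3}, q2→{q0}, q3→{q1, q4}, q4→{q1, q2, q6}, q5→{q0}, q6→{q1, q2, q6}; now {q0, q1, q2, q3, q4, q6}.
Read 'a': q0→{q0, q6}, q1→{q6}, q2→{q0, q4}, q3→{q2, q4, q5, q6}, q4→{q3}, q6→{q2}; union {q0, q2, q3, q4, q5, q6}; ε-closure = {q0, q1, q2, q3, q4, q5, q6}.
State q0 is in {q0, q1, q2, q3, q4, q5, q6}.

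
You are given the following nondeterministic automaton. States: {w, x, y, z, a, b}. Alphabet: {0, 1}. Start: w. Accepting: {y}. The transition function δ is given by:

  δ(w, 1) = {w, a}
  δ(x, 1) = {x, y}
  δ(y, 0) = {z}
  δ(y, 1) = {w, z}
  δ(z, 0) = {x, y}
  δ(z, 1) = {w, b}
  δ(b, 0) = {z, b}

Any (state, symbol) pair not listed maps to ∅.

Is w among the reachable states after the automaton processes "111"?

Start in {w}.
Read '1': w→{w, a}; now {w, a}.
Read '1': w→{w, a}, a→∅; now {w, a}.
Read '1': w→{w, a}, a→∅; now {w, a}.
State w is in {w, a}.

Yes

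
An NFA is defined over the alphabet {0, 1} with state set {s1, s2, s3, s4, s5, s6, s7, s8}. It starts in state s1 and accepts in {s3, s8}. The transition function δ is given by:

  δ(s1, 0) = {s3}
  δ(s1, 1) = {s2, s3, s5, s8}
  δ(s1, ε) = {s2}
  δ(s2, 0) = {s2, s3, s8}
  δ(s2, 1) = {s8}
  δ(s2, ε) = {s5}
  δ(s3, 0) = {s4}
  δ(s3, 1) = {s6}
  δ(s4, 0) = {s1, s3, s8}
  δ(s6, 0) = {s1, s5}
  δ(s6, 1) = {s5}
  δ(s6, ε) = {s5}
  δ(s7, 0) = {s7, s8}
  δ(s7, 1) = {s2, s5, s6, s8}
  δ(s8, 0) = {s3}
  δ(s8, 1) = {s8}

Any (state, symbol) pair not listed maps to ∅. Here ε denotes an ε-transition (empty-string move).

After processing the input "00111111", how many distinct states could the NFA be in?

1

Start: ε-closure({s1}) = {s1, s2, s5}.
Read '0': s1→{s3}, s2→{s2, s3, s8}, s5→∅; union {s2, s3, s8}; ε-closure = {s2, s3, s5, s8}.
Read '0': s2→{s2, s3, s8}, s3→{s4}, s5→∅, s8→{s3}; union {s2, s3, s4, s8}; ε-closure = {s2, s3, s4, s5, s8}.
Read '1': s2→{s8}, s3→{s6}, s4→∅, s5→∅, s8→{s8}; union {s6, s8}; ε-closure = {s5, s6, s8}.
Read '1': s5→∅, s6→{s5}, s8→{s8}; now {s5, s8}.
Read '1': s5→∅, s8→{s8}; now {s8}.
Read '1': s8→{s8}; now {s8}.
Read '1': s8→{s8}; now {s8}.
Read '1': s8→{s8}; now {s8}.
That set has 1 state.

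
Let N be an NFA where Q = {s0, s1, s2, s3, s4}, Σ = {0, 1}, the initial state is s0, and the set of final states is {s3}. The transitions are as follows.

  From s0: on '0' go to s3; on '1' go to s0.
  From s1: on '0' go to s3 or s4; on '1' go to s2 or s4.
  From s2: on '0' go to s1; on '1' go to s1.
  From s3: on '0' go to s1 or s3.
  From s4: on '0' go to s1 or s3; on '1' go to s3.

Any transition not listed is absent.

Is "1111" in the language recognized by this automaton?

No

Start in {s0}.
Read '1': {s0} → {s0}.
Read '1': {s0} → {s0}.
Read '1': {s0} → {s0}.
Read '1': {s0} → {s0}.
The final set {s0} contains no accepting state.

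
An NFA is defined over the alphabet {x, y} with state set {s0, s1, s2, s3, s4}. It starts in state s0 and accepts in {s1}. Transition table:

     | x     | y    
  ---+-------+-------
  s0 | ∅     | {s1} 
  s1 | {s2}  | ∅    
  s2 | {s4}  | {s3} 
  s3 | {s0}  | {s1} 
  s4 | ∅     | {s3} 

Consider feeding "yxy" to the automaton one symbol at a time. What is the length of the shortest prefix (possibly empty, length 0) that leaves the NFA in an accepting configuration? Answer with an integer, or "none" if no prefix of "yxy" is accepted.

Start in {s0}.
Read 'y': s0→{s1}; now {s1}.
None of the earlier sets intersect F, but {s1} does.

1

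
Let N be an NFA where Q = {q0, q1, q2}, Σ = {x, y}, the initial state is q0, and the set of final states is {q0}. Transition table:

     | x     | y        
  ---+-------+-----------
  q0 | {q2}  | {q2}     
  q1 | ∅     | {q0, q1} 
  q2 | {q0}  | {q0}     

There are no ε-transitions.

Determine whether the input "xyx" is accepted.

Start in {q0}.
Read 'x': q0→{q2}; now {q2}.
Read 'y': q2→{q0}; now {q0}.
Read 'x': q0→{q2}; now {q2}.
The final set {q2} contains no accepting state.

No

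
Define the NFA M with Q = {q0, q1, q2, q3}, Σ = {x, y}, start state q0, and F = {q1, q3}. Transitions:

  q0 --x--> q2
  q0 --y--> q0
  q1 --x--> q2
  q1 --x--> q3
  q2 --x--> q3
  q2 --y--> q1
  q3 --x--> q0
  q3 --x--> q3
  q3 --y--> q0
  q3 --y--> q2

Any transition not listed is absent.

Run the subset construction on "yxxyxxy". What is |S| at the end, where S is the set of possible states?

Start in {q0}.
Read 'y': {q0} → {q0}.
Read 'x': {q0} → {q2}.
Read 'x': {q2} → {q3}.
Read 'y': {q3} → {q0, q2}.
Read 'x': {q0, q2} → {q2, q3}.
Read 'x': {q2, q3} → {q0, q3}.
Read 'y': {q0, q3} → {q0, q2}.
That set has 2 states.

2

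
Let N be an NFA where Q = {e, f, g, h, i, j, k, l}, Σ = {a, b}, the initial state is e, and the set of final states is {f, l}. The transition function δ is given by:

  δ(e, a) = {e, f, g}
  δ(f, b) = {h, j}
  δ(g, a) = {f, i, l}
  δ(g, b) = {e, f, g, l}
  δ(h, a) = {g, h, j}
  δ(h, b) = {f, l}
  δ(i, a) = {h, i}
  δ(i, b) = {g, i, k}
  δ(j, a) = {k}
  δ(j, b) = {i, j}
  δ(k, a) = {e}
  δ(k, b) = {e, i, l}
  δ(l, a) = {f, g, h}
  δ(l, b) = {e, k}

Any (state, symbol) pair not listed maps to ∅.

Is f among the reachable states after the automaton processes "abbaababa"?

Yes

Start in {e}.
Read 'a': {e} → {e, f, g}.
Read 'b': {e, f, g} → {e, f, g, h, j, l}.
Read 'b': {e, f, g, h, j, l} → {e, f, g, h, i, j, k, l}.
Read 'a': {e, f, g, h, i, j, k, l} → {e, f, g, h, i, j, k, l}.
Read 'a': {e, f, g, h, i, j, k, l} → {e, f, g, h, i, j, k, l}.
Read 'b': {e, f, g, h, i, j, k, l} → {e, f, g, h, i, j, k, l}.
Read 'a': {e, f, g, h, i, j, k, l} → {e, f, g, h, i, j, k, l}.
Read 'b': {e, f, g, h, i, j, k, l} → {e, f, g, h, i, j, k, l}.
Read 'a': {e, f, g, h, i, j, k, l} → {e, f, g, h, i, j, k, l}.
State f is in {e, f, g, h, i, j, k, l}.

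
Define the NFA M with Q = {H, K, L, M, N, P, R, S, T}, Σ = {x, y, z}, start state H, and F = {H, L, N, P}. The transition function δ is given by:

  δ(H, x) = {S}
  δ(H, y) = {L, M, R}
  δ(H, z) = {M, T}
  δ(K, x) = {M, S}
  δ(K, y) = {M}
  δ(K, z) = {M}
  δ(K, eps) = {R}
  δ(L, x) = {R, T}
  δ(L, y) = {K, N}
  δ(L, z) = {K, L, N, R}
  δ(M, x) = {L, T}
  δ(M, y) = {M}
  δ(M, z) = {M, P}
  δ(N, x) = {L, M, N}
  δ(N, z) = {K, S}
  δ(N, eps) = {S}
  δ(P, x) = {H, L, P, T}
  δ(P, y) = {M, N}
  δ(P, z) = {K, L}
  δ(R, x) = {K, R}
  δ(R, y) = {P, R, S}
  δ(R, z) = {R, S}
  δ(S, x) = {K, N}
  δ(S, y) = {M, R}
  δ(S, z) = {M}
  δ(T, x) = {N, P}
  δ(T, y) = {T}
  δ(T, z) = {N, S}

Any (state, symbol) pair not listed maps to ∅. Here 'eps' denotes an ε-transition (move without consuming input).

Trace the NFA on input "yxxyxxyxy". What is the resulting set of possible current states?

{K, L, M, N, P, R, S, T}

Start in {H}.
Read 'y': {H} → {L, M, R}.
Read 'x': {L, M, R} → {K, L, R, T}.
Read 'x': {K, L, R, T} → {K, M, N, P, R, S, T}.
Read 'y': {K, M, N, P, R, S, T} → {M, N, P, R, S, T}.
Read 'x': {M, N, P, R, S, T} → {H, K, L, M, N, P, R, S, T}.
Read 'x': {H, K, L, M, N, P, R, S, T} → {H, K, L, M, N, P, R, S, T}.
Read 'y': {H, K, L, M, N, P, R, S, T} → {K, L, M, N, P, R, S, T}.
Read 'x': {K, L, M, N, P, R, S, T} → {H, K, L, M, N, P, R, S, T}.
Read 'y': {H, K, L, M, N, P, R, S, T} → {K, L, M, N, P, R, S, T}.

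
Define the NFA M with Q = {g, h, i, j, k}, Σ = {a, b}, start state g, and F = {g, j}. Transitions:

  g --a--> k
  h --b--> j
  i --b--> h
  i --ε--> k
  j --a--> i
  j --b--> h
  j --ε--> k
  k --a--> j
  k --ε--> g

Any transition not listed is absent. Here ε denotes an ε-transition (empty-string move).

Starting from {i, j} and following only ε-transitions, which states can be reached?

Begin with {i, j}.
ε-move i → k; add k.
ε-move k → g; add g.

{g, i, j, k}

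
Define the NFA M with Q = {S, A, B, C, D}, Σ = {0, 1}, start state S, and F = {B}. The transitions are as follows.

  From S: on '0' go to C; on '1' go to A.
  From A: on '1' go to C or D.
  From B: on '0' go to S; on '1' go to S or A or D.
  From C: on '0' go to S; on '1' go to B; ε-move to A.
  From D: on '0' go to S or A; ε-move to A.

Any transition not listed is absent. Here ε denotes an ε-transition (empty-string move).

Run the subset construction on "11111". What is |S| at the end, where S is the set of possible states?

5

Start in {S}.
Read '1': S→{A}; now {A}.
Read '1': A→{C, D}; union {C, D}; ε-closure = {A, C, D}.
Read '1': A→{C, D}, C→{B}, D→∅; union {B, C, D}; ε-closure = {A, B, C, D}.
Read '1': A→{C, D}, B→{S, A, D}, C→{B}, D→∅; now {S, A, B, C, D}.
Read '1': S→{A}, A→{C, D}, B→{S, A, D}, C→{B}, D→∅; now {S, A, B, C, D}.
That set has 5 states.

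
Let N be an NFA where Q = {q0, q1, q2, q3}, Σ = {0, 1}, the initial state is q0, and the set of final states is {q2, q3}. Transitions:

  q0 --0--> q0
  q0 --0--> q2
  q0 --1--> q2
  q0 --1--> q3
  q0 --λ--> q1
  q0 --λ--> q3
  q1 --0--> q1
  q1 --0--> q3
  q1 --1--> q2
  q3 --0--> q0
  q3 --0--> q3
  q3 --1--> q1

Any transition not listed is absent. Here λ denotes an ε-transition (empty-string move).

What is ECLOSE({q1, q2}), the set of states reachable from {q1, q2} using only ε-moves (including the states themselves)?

{q1, q2}

Begin with {q1, q2}.
No ε-moves leave this set, so the closure equals the set itself.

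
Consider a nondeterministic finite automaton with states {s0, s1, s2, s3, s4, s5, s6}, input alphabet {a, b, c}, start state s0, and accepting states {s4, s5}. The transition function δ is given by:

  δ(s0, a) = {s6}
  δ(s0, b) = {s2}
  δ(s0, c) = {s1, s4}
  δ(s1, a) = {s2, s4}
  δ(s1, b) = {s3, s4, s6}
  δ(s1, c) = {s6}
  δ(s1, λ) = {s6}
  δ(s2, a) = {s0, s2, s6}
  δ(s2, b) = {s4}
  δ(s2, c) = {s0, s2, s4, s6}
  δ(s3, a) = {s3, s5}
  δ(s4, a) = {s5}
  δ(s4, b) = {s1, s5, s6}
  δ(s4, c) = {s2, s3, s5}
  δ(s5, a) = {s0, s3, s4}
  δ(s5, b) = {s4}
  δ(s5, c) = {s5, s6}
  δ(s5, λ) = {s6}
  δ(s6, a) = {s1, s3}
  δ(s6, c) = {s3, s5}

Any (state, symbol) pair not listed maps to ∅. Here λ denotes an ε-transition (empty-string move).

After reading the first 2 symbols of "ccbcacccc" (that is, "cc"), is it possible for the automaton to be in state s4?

No

Start in {s0}.
Read 'c': s0→{s1, s4}; union {s1, s4}; ε-closure = {s1, s4, s6}.
Read 'c': s1→{s6}, s4→{s2, s3, s5}, s6→{s3, s5}; now {s2, s3, s5, s6}.
State s4 is not in {s2, s3, s5, s6}.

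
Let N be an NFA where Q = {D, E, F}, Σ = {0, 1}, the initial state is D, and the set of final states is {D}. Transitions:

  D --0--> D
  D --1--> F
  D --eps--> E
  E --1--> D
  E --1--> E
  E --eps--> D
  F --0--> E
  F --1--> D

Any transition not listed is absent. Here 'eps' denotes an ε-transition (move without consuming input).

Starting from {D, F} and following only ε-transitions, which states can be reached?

Begin with {D, F}.
ε-move D → E; add E.

{D, E, F}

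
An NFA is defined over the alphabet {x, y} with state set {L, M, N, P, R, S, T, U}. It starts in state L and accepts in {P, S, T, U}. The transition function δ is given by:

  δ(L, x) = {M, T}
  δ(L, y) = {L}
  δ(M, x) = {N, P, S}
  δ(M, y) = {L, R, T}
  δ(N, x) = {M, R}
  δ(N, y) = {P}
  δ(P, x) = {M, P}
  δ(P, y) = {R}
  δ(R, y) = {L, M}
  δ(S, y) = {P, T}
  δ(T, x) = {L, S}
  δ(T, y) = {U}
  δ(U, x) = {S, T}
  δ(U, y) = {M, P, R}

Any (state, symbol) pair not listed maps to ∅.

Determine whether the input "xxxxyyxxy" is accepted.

Yes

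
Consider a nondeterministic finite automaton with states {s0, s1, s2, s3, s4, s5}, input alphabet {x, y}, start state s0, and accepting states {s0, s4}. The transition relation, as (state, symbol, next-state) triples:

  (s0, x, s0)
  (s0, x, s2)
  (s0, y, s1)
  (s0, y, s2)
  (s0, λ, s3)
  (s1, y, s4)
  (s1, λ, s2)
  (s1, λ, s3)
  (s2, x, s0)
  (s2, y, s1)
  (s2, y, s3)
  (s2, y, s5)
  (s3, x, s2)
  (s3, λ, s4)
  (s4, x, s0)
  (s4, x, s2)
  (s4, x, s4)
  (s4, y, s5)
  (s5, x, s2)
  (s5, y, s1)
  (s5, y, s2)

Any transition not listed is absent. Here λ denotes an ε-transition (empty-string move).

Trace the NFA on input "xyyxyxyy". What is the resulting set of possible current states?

{s1, s2, s3, s4, s5}

Start: ε-closure({s0}) = {s0, s3, s4}.
Read 'x': s0→{s0, s2}, s3→{s2}, s4→{s0, s2, s4}; union {s0, s2, s4}; ε-closure = {s0, s2, s3, s4}.
Read 'y': s0→{s1, s2}, s2→{s1, s3, s5}, s3→∅, s4→{s5}; union {s1, s2, s3, s5}; ε-closure = {s1, s2, s3, s4, s5}.
Read 'y': s1→{s4}, s2→{s1, s3, s5}, s3→∅, s4→{s5}, s5→{s1, s2}; now {s1, s2, s3, s4, s5}.
Read 'x': s1→∅, s2→{s0}, s3→{s2}, s4→{s0, s2, s4}, s5→{s2}; union {s0, s2, s4}; ε-closure = {s0, s2, s3, s4}.
Read 'y': s0→{s1, s2}, s2→{s1, s3, s5}, s3→∅, s4→{s5}; union {s1, s2, s3, s5}; ε-closure = {s1, s2, s3, s4, s5}.
Read 'x': s1→∅, s2→{s0}, s3→{s2}, s4→{s0, s2, s4}, s5→{s2}; union {s0, s2, s4}; ε-closure = {s0, s2, s3, s4}.
Read 'y': s0→{s1, s2}, s2→{s1, s3, s5}, s3→∅, s4→{s5}; union {s1, s2, s3, s5}; ε-closure = {s1, s2, s3, s4, s5}.
Read 'y': s1→{s4}, s2→{s1, s3, s5}, s3→∅, s4→{s5}, s5→{s1, s2}; now {s1, s2, s3, s4, s5}.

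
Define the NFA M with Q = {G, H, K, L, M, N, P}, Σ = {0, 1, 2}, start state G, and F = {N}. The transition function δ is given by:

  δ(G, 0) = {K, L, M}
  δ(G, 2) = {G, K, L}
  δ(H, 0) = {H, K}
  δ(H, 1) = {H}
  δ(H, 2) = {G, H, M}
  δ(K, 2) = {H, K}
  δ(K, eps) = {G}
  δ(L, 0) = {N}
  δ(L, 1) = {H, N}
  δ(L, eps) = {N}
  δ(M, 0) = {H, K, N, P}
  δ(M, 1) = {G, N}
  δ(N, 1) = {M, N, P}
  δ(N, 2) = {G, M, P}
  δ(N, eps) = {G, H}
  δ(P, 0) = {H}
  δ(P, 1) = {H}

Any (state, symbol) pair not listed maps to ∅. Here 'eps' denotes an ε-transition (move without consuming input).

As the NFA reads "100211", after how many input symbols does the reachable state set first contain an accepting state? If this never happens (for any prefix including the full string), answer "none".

none

Start in {G}.
Read '1': G→∅; now ∅.
The set is empty and remains empty for the remaining 5 symbols.
No reachable set along the way intersects F.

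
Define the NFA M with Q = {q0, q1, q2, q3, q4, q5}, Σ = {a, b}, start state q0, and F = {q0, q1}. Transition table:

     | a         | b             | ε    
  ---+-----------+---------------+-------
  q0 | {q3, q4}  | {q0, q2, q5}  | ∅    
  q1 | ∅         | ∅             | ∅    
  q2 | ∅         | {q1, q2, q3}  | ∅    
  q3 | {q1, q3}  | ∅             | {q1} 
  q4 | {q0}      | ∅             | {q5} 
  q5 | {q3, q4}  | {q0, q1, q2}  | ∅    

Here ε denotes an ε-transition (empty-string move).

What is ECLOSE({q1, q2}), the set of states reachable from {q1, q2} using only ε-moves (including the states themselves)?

Begin with {q1, q2}.
No ε-moves leave this set, so the closure equals the set itself.

{q1, q2}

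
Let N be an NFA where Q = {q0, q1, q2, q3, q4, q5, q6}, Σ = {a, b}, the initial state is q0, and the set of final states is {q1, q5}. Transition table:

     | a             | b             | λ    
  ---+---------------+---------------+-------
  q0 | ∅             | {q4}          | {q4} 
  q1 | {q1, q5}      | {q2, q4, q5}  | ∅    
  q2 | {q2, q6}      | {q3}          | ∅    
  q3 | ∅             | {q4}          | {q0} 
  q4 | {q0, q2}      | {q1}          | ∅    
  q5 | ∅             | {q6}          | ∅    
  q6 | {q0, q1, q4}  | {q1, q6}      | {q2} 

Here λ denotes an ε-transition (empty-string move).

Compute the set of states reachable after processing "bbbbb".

{q0, q1, q2, q3, q4, q5, q6}

Start: ε-closure({q0}) = {q0, q4}.
Read 'b': {q0, q4} → {q1, q4}.
Read 'b': {q1, q4} → {q1, q2, q4, q5}.
Read 'b': {q1, q2, q4, q5} → {q0, q1, q2, q3, q4, q5, q6}.
Read 'b': {q0, q1, q2, q3, q4, q5, q6} → {q0, q1, q2, q3, q4, q5, q6}.
Read 'b': {q0, q1, q2, q3, q4, q5, q6} → {q0, q1, q2, q3, q4, q5, q6}.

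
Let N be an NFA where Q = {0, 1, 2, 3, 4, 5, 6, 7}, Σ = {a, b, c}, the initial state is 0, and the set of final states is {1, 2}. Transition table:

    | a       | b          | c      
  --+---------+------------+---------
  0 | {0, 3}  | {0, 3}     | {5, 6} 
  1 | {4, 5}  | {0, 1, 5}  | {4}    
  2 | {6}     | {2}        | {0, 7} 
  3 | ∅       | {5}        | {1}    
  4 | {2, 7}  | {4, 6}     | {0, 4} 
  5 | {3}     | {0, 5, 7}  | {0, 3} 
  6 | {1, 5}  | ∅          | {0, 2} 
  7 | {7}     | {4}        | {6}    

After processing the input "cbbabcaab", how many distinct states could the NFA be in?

7

Start in {0}.
Read 'c': {0} → {5, 6}.
Read 'b': {5, 6} → {0, 5, 7}.
Read 'b': {0, 5, 7} → {0, 3, 4, 5, 7}.
Read 'a': {0, 3, 4, 5, 7} → {0, 2, 3, 7}.
Read 'b': {0, 2, 3, 7} → {0, 2, 3, 4, 5}.
Read 'c': {0, 2, 3, 4, 5} → {0, 1, 3, 4, 5, 6, 7}.
Read 'a': {0, 1, 3, 4, 5, 6, 7} → {0, 1, 2, 3, 4, 5, 7}.
Read 'a': {0, 1, 2, 3, 4, 5, 7} → {0, 2, 3, 4, 5, 6, 7}.
Read 'b': {0, 2, 3, 4, 5, 6, 7} → {0, 2, 3, 4, 5, 6, 7}.
That set has 7 states.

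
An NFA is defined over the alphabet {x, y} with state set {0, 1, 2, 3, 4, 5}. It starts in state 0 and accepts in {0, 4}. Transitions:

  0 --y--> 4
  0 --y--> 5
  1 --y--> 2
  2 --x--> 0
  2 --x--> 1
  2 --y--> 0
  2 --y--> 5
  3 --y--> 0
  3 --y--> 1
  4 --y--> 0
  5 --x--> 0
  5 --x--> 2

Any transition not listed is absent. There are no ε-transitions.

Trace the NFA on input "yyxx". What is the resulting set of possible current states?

Start in {0}.
Read 'y': {0} → {4, 5}.
Read 'y': {4, 5} → {0}.
Read 'x': {0} → ∅.
The set is empty and remains empty for the remaining 1 symbol.

∅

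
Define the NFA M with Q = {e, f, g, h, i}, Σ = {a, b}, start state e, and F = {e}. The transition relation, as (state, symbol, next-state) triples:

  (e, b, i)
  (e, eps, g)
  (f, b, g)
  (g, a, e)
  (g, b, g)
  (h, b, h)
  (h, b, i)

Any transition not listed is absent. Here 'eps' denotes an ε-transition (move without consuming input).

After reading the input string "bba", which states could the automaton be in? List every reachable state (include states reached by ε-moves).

Start: ε-closure({e}) = {e, g}.
Read 'b': {e, g} → {g, i}.
Read 'b': {g, i} → {g}.
Read 'a': {g} → {e, g}.

{e, g}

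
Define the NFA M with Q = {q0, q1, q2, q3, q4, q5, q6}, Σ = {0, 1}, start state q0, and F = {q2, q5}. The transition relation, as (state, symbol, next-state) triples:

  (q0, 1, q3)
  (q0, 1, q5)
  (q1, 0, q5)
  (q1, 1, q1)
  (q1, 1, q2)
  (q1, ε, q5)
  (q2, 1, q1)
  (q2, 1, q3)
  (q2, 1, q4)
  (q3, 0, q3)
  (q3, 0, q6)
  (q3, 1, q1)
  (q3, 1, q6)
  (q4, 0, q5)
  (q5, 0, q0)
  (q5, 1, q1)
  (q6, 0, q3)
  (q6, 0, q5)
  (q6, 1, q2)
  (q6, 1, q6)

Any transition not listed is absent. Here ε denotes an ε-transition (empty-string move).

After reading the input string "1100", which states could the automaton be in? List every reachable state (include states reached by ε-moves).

{q0, q3, q6}

Start in {q0}.
Read '1': {q0} → {q3, q5}.
Read '1': {q3, q5} → {q1, q5, q6}.
Read '0': {q1, q5, q6} → {q0, q3, q5}.
Read '0': {q0, q3, q5} → {q0, q3, q6}.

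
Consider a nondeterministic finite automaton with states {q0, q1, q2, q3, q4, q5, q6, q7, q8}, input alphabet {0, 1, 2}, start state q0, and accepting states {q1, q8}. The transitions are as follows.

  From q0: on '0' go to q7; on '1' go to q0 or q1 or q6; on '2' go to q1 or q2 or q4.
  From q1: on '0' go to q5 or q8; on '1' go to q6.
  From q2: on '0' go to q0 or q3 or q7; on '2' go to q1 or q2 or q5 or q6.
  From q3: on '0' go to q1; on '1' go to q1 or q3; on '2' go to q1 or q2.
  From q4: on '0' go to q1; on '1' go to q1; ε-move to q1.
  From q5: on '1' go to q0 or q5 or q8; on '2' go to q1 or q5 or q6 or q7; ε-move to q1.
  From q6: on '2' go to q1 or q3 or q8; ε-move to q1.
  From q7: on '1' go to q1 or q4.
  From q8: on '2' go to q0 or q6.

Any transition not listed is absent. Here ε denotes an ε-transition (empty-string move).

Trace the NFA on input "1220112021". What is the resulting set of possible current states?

Start in {q0}.
Read '1': {q0} → {q0, q1, q6}.
Read '2': {q0, q1, q6} → {q1, q2, q3, q4, q8}.
Read '2': {q1, q2, q3, q4, q8} → {q0, q1, q2, q5, q6}.
Read '0': {q0, q1, q2, q5, q6} → {q0, q1, q3, q5, q7, q8}.
Read '1': {q0, q1, q3, q5, q7, q8} → {q0, q1, q3, q4, q5, q6, q8}.
Read '1': {q0, q1, q3, q4, q5, q6, q8} → {q0, q1, q3, q5, q6, q8}.
Read '2': {q0, q1, q3, q5, q6, q8} → {q0, q1, q2, q3, q4, q5, q6, q7, q8}.
Read '0': {q0, q1, q2, q3, q4, q5, q6, q7, q8} → {q0, q1, q3, q5, q7, q8}.
Read '2': {q0, q1, q3, q5, q7, q8} → {q0, q1, q2, q4, q5, q6, q7}.
Read '1': {q0, q1, q2, q4, q5, q6, q7} → {q0, q1, q4, q5, q6, q8}.

{q0, q1, q4, q5, q6, q8}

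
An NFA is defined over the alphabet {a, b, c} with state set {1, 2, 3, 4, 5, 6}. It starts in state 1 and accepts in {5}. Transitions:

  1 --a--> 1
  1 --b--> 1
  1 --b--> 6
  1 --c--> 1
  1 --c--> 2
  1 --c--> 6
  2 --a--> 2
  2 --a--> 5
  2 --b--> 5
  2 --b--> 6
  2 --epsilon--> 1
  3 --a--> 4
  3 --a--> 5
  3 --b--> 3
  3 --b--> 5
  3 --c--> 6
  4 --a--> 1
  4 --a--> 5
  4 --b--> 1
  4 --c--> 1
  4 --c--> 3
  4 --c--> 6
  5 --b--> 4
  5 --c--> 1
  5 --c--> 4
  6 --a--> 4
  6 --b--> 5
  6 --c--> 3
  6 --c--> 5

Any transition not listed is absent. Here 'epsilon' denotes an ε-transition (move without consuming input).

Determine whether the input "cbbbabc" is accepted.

Yes

Start in {1}.
Read 'c': {1} → {1, 2, 6}.
Read 'b': {1, 2, 6} → {1, 5, 6}.
Read 'b': {1, 5, 6} → {1, 4, 5, 6}.
Read 'b': {1, 4, 5, 6} → {1, 4, 5, 6}.
Read 'a': {1, 4, 5, 6} → {1, 4, 5}.
Read 'b': {1, 4, 5} → {1, 4, 6}.
Read 'c': {1, 4, 6} → {1, 2, 3, 5, 6}.
The final set {1, 2, 3, 5, 6} contains the accepting state 5.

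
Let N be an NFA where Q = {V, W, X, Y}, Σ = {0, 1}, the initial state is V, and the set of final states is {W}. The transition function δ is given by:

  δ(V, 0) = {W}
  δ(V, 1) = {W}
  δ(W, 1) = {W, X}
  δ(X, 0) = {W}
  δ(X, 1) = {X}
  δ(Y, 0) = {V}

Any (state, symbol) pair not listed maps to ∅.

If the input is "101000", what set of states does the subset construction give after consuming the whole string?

∅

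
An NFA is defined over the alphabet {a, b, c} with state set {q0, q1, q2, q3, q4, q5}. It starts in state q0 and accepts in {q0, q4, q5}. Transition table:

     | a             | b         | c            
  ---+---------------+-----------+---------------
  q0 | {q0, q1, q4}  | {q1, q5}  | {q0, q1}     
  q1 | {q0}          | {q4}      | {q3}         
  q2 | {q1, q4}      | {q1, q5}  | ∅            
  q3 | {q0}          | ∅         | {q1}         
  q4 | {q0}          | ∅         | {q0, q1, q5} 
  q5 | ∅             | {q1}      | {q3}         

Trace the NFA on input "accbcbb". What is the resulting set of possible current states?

Start in {q0}.
Read 'a': {q0} → {q0, q1, q4}.
Read 'c': {q0, q1, q4} → {q0, q1, q3, q5}.
Read 'c': {q0, q1, q3, q5} → {q0, q1, q3}.
Read 'b': {q0, q1, q3} → {q1, q4, q5}.
Read 'c': {q1, q4, q5} → {q0, q1, q3, q5}.
Read 'b': {q0, q1, q3, q5} → {q1, q4, q5}.
Read 'b': {q1, q4, q5} → {q1, q4}.

{q1, q4}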